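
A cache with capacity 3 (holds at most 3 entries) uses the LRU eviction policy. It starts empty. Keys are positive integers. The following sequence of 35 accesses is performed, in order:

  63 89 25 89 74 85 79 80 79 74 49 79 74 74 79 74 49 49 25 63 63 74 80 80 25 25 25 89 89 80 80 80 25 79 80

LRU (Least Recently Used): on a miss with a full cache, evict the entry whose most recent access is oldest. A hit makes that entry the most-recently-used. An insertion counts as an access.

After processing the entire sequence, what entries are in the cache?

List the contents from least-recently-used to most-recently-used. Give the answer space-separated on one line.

Answer: 25 79 80

Derivation:
LRU simulation (capacity=3):
  1. access 63: MISS. Cache (LRU->MRU): [63]
  2. access 89: MISS. Cache (LRU->MRU): [63 89]
  3. access 25: MISS. Cache (LRU->MRU): [63 89 25]
  4. access 89: HIT. Cache (LRU->MRU): [63 25 89]
  5. access 74: MISS, evict 63. Cache (LRU->MRU): [25 89 74]
  6. access 85: MISS, evict 25. Cache (LRU->MRU): [89 74 85]
  7. access 79: MISS, evict 89. Cache (LRU->MRU): [74 85 79]
  8. access 80: MISS, evict 74. Cache (LRU->MRU): [85 79 80]
  9. access 79: HIT. Cache (LRU->MRU): [85 80 79]
  10. access 74: MISS, evict 85. Cache (LRU->MRU): [80 79 74]
  11. access 49: MISS, evict 80. Cache (LRU->MRU): [79 74 49]
  12. access 79: HIT. Cache (LRU->MRU): [74 49 79]
  13. access 74: HIT. Cache (LRU->MRU): [49 79 74]
  14. access 74: HIT. Cache (LRU->MRU): [49 79 74]
  15. access 79: HIT. Cache (LRU->MRU): [49 74 79]
  16. access 74: HIT. Cache (LRU->MRU): [49 79 74]
  17. access 49: HIT. Cache (LRU->MRU): [79 74 49]
  18. access 49: HIT. Cache (LRU->MRU): [79 74 49]
  19. access 25: MISS, evict 79. Cache (LRU->MRU): [74 49 25]
  20. access 63: MISS, evict 74. Cache (LRU->MRU): [49 25 63]
  21. access 63: HIT. Cache (LRU->MRU): [49 25 63]
  22. access 74: MISS, evict 49. Cache (LRU->MRU): [25 63 74]
  23. access 80: MISS, evict 25. Cache (LRU->MRU): [63 74 80]
  24. access 80: HIT. Cache (LRU->MRU): [63 74 80]
  25. access 25: MISS, evict 63. Cache (LRU->MRU): [74 80 25]
  26. access 25: HIT. Cache (LRU->MRU): [74 80 25]
  27. access 25: HIT. Cache (LRU->MRU): [74 80 25]
  28. access 89: MISS, evict 74. Cache (LRU->MRU): [80 25 89]
  29. access 89: HIT. Cache (LRU->MRU): [80 25 89]
  30. access 80: HIT. Cache (LRU->MRU): [25 89 80]
  31. access 80: HIT. Cache (LRU->MRU): [25 89 80]
  32. access 80: HIT. Cache (LRU->MRU): [25 89 80]
  33. access 25: HIT. Cache (LRU->MRU): [89 80 25]
  34. access 79: MISS, evict 89. Cache (LRU->MRU): [80 25 79]
  35. access 80: HIT. Cache (LRU->MRU): [25 79 80]
Total: 19 hits, 16 misses, 13 evictions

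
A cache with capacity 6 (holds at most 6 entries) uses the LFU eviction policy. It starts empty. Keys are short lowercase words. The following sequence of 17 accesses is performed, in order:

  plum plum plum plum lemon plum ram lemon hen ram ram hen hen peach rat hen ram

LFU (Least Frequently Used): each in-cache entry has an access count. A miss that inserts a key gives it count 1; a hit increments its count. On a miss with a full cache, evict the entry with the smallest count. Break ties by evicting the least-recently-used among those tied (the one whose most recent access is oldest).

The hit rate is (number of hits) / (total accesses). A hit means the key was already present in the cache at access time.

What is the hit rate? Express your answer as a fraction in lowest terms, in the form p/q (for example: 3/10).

LFU simulation (capacity=6):
  1. access plum: MISS. Cache: [plum(c=1)]
  2. access plum: HIT, count now 2. Cache: [plum(c=2)]
  3. access plum: HIT, count now 3. Cache: [plum(c=3)]
  4. access plum: HIT, count now 4. Cache: [plum(c=4)]
  5. access lemon: MISS. Cache: [lemon(c=1) plum(c=4)]
  6. access plum: HIT, count now 5. Cache: [lemon(c=1) plum(c=5)]
  7. access ram: MISS. Cache: [lemon(c=1) ram(c=1) plum(c=5)]
  8. access lemon: HIT, count now 2. Cache: [ram(c=1) lemon(c=2) plum(c=5)]
  9. access hen: MISS. Cache: [ram(c=1) hen(c=1) lemon(c=2) plum(c=5)]
  10. access ram: HIT, count now 2. Cache: [hen(c=1) lemon(c=2) ram(c=2) plum(c=5)]
  11. access ram: HIT, count now 3. Cache: [hen(c=1) lemon(c=2) ram(c=3) plum(c=5)]
  12. access hen: HIT, count now 2. Cache: [lemon(c=2) hen(c=2) ram(c=3) plum(c=5)]
  13. access hen: HIT, count now 3. Cache: [lemon(c=2) ram(c=3) hen(c=3) plum(c=5)]
  14. access peach: MISS. Cache: [peach(c=1) lemon(c=2) ram(c=3) hen(c=3) plum(c=5)]
  15. access rat: MISS. Cache: [peach(c=1) rat(c=1) lemon(c=2) ram(c=3) hen(c=3) plum(c=5)]
  16. access hen: HIT, count now 4. Cache: [peach(c=1) rat(c=1) lemon(c=2) ram(c=3) hen(c=4) plum(c=5)]
  17. access ram: HIT, count now 4. Cache: [peach(c=1) rat(c=1) lemon(c=2) hen(c=4) ram(c=4) plum(c=5)]
Total: 11 hits, 6 misses, 0 evictions

Hit rate = 11/17

Answer: 11/17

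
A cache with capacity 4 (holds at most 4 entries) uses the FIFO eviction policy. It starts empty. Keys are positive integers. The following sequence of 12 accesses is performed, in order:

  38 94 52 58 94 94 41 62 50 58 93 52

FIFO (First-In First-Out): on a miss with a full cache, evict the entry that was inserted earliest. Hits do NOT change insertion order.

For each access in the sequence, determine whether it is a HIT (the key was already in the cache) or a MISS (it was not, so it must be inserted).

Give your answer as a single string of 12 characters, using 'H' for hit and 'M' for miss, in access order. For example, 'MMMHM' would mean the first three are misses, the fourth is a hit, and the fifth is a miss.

FIFO simulation (capacity=4):
  1. access 38: MISS. Cache (old->new): [38]
  2. access 94: MISS. Cache (old->new): [38 94]
  3. access 52: MISS. Cache (old->new): [38 94 52]
  4. access 58: MISS. Cache (old->new): [38 94 52 58]
  5. access 94: HIT. Cache (old->new): [38 94 52 58]
  6. access 94: HIT. Cache (old->new): [38 94 52 58]
  7. access 41: MISS, evict 38. Cache (old->new): [94 52 58 41]
  8. access 62: MISS, evict 94. Cache (old->new): [52 58 41 62]
  9. access 50: MISS, evict 52. Cache (old->new): [58 41 62 50]
  10. access 58: HIT. Cache (old->new): [58 41 62 50]
  11. access 93: MISS, evict 58. Cache (old->new): [41 62 50 93]
  12. access 52: MISS, evict 41. Cache (old->new): [62 50 93 52]
Total: 3 hits, 9 misses, 5 evictions

Answer: MMMMHHMMMHMM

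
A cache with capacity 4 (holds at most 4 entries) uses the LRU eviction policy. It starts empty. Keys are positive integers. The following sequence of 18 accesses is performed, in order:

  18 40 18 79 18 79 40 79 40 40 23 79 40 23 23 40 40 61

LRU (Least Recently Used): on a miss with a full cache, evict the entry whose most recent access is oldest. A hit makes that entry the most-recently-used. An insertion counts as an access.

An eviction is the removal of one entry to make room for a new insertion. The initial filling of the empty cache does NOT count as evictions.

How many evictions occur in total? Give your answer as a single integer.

LRU simulation (capacity=4):
  1. access 18: MISS. Cache (LRU->MRU): [18]
  2. access 40: MISS. Cache (LRU->MRU): [18 40]
  3. access 18: HIT. Cache (LRU->MRU): [40 18]
  4. access 79: MISS. Cache (LRU->MRU): [40 18 79]
  5. access 18: HIT. Cache (LRU->MRU): [40 79 18]
  6. access 79: HIT. Cache (LRU->MRU): [40 18 79]
  7. access 40: HIT. Cache (LRU->MRU): [18 79 40]
  8. access 79: HIT. Cache (LRU->MRU): [18 40 79]
  9. access 40: HIT. Cache (LRU->MRU): [18 79 40]
  10. access 40: HIT. Cache (LRU->MRU): [18 79 40]
  11. access 23: MISS. Cache (LRU->MRU): [18 79 40 23]
  12. access 79: HIT. Cache (LRU->MRU): [18 40 23 79]
  13. access 40: HIT. Cache (LRU->MRU): [18 23 79 40]
  14. access 23: HIT. Cache (LRU->MRU): [18 79 40 23]
  15. access 23: HIT. Cache (LRU->MRU): [18 79 40 23]
  16. access 40: HIT. Cache (LRU->MRU): [18 79 23 40]
  17. access 40: HIT. Cache (LRU->MRU): [18 79 23 40]
  18. access 61: MISS, evict 18. Cache (LRU->MRU): [79 23 40 61]
Total: 13 hits, 5 misses, 1 evictions

Answer: 1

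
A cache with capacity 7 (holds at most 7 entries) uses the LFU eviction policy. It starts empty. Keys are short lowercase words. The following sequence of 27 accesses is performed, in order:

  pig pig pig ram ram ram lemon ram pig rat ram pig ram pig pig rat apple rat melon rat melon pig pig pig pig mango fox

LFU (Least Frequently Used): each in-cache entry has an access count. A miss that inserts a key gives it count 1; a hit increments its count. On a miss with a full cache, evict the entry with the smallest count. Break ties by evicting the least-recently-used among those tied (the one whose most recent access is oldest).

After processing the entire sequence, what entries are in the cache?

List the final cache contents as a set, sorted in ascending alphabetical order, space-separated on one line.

LFU simulation (capacity=7):
  1. access pig: MISS. Cache: [pig(c=1)]
  2. access pig: HIT, count now 2. Cache: [pig(c=2)]
  3. access pig: HIT, count now 3. Cache: [pig(c=3)]
  4. access ram: MISS. Cache: [ram(c=1) pig(c=3)]
  5. access ram: HIT, count now 2. Cache: [ram(c=2) pig(c=3)]
  6. access ram: HIT, count now 3. Cache: [pig(c=3) ram(c=3)]
  7. access lemon: MISS. Cache: [lemon(c=1) pig(c=3) ram(c=3)]
  8. access ram: HIT, count now 4. Cache: [lemon(c=1) pig(c=3) ram(c=4)]
  9. access pig: HIT, count now 4. Cache: [lemon(c=1) ram(c=4) pig(c=4)]
  10. access rat: MISS. Cache: [lemon(c=1) rat(c=1) ram(c=4) pig(c=4)]
  11. access ram: HIT, count now 5. Cache: [lemon(c=1) rat(c=1) pig(c=4) ram(c=5)]
  12. access pig: HIT, count now 5. Cache: [lemon(c=1) rat(c=1) ram(c=5) pig(c=5)]
  13. access ram: HIT, count now 6. Cache: [lemon(c=1) rat(c=1) pig(c=5) ram(c=6)]
  14. access pig: HIT, count now 6. Cache: [lemon(c=1) rat(c=1) ram(c=6) pig(c=6)]
  15. access pig: HIT, count now 7. Cache: [lemon(c=1) rat(c=1) ram(c=6) pig(c=7)]
  16. access rat: HIT, count now 2. Cache: [lemon(c=1) rat(c=2) ram(c=6) pig(c=7)]
  17. access apple: MISS. Cache: [lemon(c=1) apple(c=1) rat(c=2) ram(c=6) pig(c=7)]
  18. access rat: HIT, count now 3. Cache: [lemon(c=1) apple(c=1) rat(c=3) ram(c=6) pig(c=7)]
  19. access melon: MISS. Cache: [lemon(c=1) apple(c=1) melon(c=1) rat(c=3) ram(c=6) pig(c=7)]
  20. access rat: HIT, count now 4. Cache: [lemon(c=1) apple(c=1) melon(c=1) rat(c=4) ram(c=6) pig(c=7)]
  21. access melon: HIT, count now 2. Cache: [lemon(c=1) apple(c=1) melon(c=2) rat(c=4) ram(c=6) pig(c=7)]
  22. access pig: HIT, count now 8. Cache: [lemon(c=1) apple(c=1) melon(c=2) rat(c=4) ram(c=6) pig(c=8)]
  23. access pig: HIT, count now 9. Cache: [lemon(c=1) apple(c=1) melon(c=2) rat(c=4) ram(c=6) pig(c=9)]
  24. access pig: HIT, count now 10. Cache: [lemon(c=1) apple(c=1) melon(c=2) rat(c=4) ram(c=6) pig(c=10)]
  25. access pig: HIT, count now 11. Cache: [lemon(c=1) apple(c=1) melon(c=2) rat(c=4) ram(c=6) pig(c=11)]
  26. access mango: MISS. Cache: [lemon(c=1) apple(c=1) mango(c=1) melon(c=2) rat(c=4) ram(c=6) pig(c=11)]
  27. access fox: MISS, evict lemon(c=1). Cache: [apple(c=1) mango(c=1) fox(c=1) melon(c=2) rat(c=4) ram(c=6) pig(c=11)]
Total: 19 hits, 8 misses, 1 evictions

Answer: apple fox mango melon pig ram rat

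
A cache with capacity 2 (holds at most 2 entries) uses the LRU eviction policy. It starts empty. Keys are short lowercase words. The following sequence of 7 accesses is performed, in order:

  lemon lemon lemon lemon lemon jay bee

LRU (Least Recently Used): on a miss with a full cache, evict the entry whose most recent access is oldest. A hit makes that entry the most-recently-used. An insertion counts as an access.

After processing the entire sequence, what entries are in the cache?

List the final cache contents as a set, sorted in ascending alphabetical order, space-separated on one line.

Answer: bee jay

Derivation:
LRU simulation (capacity=2):
  1. access lemon: MISS. Cache (LRU->MRU): [lemon]
  2. access lemon: HIT. Cache (LRU->MRU): [lemon]
  3. access lemon: HIT. Cache (LRU->MRU): [lemon]
  4. access lemon: HIT. Cache (LRU->MRU): [lemon]
  5. access lemon: HIT. Cache (LRU->MRU): [lemon]
  6. access jay: MISS. Cache (LRU->MRU): [lemon jay]
  7. access bee: MISS, evict lemon. Cache (LRU->MRU): [jay bee]
Total: 4 hits, 3 misses, 1 evictions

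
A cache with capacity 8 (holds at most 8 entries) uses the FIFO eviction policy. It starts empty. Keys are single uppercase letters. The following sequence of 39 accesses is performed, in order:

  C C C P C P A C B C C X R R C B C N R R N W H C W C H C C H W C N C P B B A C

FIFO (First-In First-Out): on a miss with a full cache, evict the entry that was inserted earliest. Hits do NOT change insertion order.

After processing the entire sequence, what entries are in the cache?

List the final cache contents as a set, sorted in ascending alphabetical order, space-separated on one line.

FIFO simulation (capacity=8):
  1. access C: MISS. Cache (old->new): [C]
  2. access C: HIT. Cache (old->new): [C]
  3. access C: HIT. Cache (old->new): [C]
  4. access P: MISS. Cache (old->new): [C P]
  5. access C: HIT. Cache (old->new): [C P]
  6. access P: HIT. Cache (old->new): [C P]
  7. access A: MISS. Cache (old->new): [C P A]
  8. access C: HIT. Cache (old->new): [C P A]
  9. access B: MISS. Cache (old->new): [C P A B]
  10. access C: HIT. Cache (old->new): [C P A B]
  11. access C: HIT. Cache (old->new): [C P A B]
  12. access X: MISS. Cache (old->new): [C P A B X]
  13. access R: MISS. Cache (old->new): [C P A B X R]
  14. access R: HIT. Cache (old->new): [C P A B X R]
  15. access C: HIT. Cache (old->new): [C P A B X R]
  16. access B: HIT. Cache (old->new): [C P A B X R]
  17. access C: HIT. Cache (old->new): [C P A B X R]
  18. access N: MISS. Cache (old->new): [C P A B X R N]
  19. access R: HIT. Cache (old->new): [C P A B X R N]
  20. access R: HIT. Cache (old->new): [C P A B X R N]
  21. access N: HIT. Cache (old->new): [C P A B X R N]
  22. access W: MISS. Cache (old->new): [C P A B X R N W]
  23. access H: MISS, evict C. Cache (old->new): [P A B X R N W H]
  24. access C: MISS, evict P. Cache (old->new): [A B X R N W H C]
  25. access W: HIT. Cache (old->new): [A B X R N W H C]
  26. access C: HIT. Cache (old->new): [A B X R N W H C]
  27. access H: HIT. Cache (old->new): [A B X R N W H C]
  28. access C: HIT. Cache (old->new): [A B X R N W H C]
  29. access C: HIT. Cache (old->new): [A B X R N W H C]
  30. access H: HIT. Cache (old->new): [A B X R N W H C]
  31. access W: HIT. Cache (old->new): [A B X R N W H C]
  32. access C: HIT. Cache (old->new): [A B X R N W H C]
  33. access N: HIT. Cache (old->new): [A B X R N W H C]
  34. access C: HIT. Cache (old->new): [A B X R N W H C]
  35. access P: MISS, evict A. Cache (old->new): [B X R N W H C P]
  36. access B: HIT. Cache (old->new): [B X R N W H C P]
  37. access B: HIT. Cache (old->new): [B X R N W H C P]
  38. access A: MISS, evict B. Cache (old->new): [X R N W H C P A]
  39. access C: HIT. Cache (old->new): [X R N W H C P A]
Total: 27 hits, 12 misses, 4 evictions

Answer: A C H N P R W X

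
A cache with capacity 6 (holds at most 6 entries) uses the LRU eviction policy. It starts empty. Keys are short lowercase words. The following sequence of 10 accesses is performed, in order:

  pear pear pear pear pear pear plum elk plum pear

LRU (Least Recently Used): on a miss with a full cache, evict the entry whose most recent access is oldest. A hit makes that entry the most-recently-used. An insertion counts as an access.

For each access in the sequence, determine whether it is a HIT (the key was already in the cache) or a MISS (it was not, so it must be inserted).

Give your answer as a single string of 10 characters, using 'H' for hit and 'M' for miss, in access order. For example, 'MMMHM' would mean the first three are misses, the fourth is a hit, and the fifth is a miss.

LRU simulation (capacity=6):
  1. access pear: MISS. Cache (LRU->MRU): [pear]
  2. access pear: HIT. Cache (LRU->MRU): [pear]
  3. access pear: HIT. Cache (LRU->MRU): [pear]
  4. access pear: HIT. Cache (LRU->MRU): [pear]
  5. access pear: HIT. Cache (LRU->MRU): [pear]
  6. access pear: HIT. Cache (LRU->MRU): [pear]
  7. access plum: MISS. Cache (LRU->MRU): [pear plum]
  8. access elk: MISS. Cache (LRU->MRU): [pear plum elk]
  9. access plum: HIT. Cache (LRU->MRU): [pear elk plum]
  10. access pear: HIT. Cache (LRU->MRU): [elk plum pear]
Total: 7 hits, 3 misses, 0 evictions

Answer: MHHHHHMMHH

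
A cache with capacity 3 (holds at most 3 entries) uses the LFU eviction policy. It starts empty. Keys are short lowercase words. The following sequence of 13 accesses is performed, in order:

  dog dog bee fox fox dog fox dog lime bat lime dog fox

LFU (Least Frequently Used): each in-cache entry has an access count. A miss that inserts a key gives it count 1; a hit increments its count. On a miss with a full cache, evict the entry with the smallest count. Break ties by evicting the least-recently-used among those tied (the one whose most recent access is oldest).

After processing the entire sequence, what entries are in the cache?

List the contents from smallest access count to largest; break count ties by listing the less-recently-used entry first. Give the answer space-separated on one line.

Answer: lime fox dog

Derivation:
LFU simulation (capacity=3):
  1. access dog: MISS. Cache: [dog(c=1)]
  2. access dog: HIT, count now 2. Cache: [dog(c=2)]
  3. access bee: MISS. Cache: [bee(c=1) dog(c=2)]
  4. access fox: MISS. Cache: [bee(c=1) fox(c=1) dog(c=2)]
  5. access fox: HIT, count now 2. Cache: [bee(c=1) dog(c=2) fox(c=2)]
  6. access dog: HIT, count now 3. Cache: [bee(c=1) fox(c=2) dog(c=3)]
  7. access fox: HIT, count now 3. Cache: [bee(c=1) dog(c=3) fox(c=3)]
  8. access dog: HIT, count now 4. Cache: [bee(c=1) fox(c=3) dog(c=4)]
  9. access lime: MISS, evict bee(c=1). Cache: [lime(c=1) fox(c=3) dog(c=4)]
  10. access bat: MISS, evict lime(c=1). Cache: [bat(c=1) fox(c=3) dog(c=4)]
  11. access lime: MISS, evict bat(c=1). Cache: [lime(c=1) fox(c=3) dog(c=4)]
  12. access dog: HIT, count now 5. Cache: [lime(c=1) fox(c=3) dog(c=5)]
  13. access fox: HIT, count now 4. Cache: [lime(c=1) fox(c=4) dog(c=5)]
Total: 7 hits, 6 misses, 3 evictions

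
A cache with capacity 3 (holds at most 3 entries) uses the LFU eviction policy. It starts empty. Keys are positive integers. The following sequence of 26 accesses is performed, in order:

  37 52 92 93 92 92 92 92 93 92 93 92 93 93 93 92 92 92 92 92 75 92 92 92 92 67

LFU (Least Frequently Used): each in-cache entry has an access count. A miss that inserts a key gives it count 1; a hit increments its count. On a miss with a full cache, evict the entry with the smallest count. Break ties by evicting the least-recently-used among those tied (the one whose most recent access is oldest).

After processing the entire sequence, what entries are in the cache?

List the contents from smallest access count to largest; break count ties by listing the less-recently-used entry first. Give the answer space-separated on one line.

Answer: 67 93 92

Derivation:
LFU simulation (capacity=3):
  1. access 37: MISS. Cache: [37(c=1)]
  2. access 52: MISS. Cache: [37(c=1) 52(c=1)]
  3. access 92: MISS. Cache: [37(c=1) 52(c=1) 92(c=1)]
  4. access 93: MISS, evict 37(c=1). Cache: [52(c=1) 92(c=1) 93(c=1)]
  5. access 92: HIT, count now 2. Cache: [52(c=1) 93(c=1) 92(c=2)]
  6. access 92: HIT, count now 3. Cache: [52(c=1) 93(c=1) 92(c=3)]
  7. access 92: HIT, count now 4. Cache: [52(c=1) 93(c=1) 92(c=4)]
  8. access 92: HIT, count now 5. Cache: [52(c=1) 93(c=1) 92(c=5)]
  9. access 93: HIT, count now 2. Cache: [52(c=1) 93(c=2) 92(c=5)]
  10. access 92: HIT, count now 6. Cache: [52(c=1) 93(c=2) 92(c=6)]
  11. access 93: HIT, count now 3. Cache: [52(c=1) 93(c=3) 92(c=6)]
  12. access 92: HIT, count now 7. Cache: [52(c=1) 93(c=3) 92(c=7)]
  13. access 93: HIT, count now 4. Cache: [52(c=1) 93(c=4) 92(c=7)]
  14. access 93: HIT, count now 5. Cache: [52(c=1) 93(c=5) 92(c=7)]
  15. access 93: HIT, count now 6. Cache: [52(c=1) 93(c=6) 92(c=7)]
  16. access 92: HIT, count now 8. Cache: [52(c=1) 93(c=6) 92(c=8)]
  17. access 92: HIT, count now 9. Cache: [52(c=1) 93(c=6) 92(c=9)]
  18. access 92: HIT, count now 10. Cache: [52(c=1) 93(c=6) 92(c=10)]
  19. access 92: HIT, count now 11. Cache: [52(c=1) 93(c=6) 92(c=11)]
  20. access 92: HIT, count now 12. Cache: [52(c=1) 93(c=6) 92(c=12)]
  21. access 75: MISS, evict 52(c=1). Cache: [75(c=1) 93(c=6) 92(c=12)]
  22. access 92: HIT, count now 13. Cache: [75(c=1) 93(c=6) 92(c=13)]
  23. access 92: HIT, count now 14. Cache: [75(c=1) 93(c=6) 92(c=14)]
  24. access 92: HIT, count now 15. Cache: [75(c=1) 93(c=6) 92(c=15)]
  25. access 92: HIT, count now 16. Cache: [75(c=1) 93(c=6) 92(c=16)]
  26. access 67: MISS, evict 75(c=1). Cache: [67(c=1) 93(c=6) 92(c=16)]
Total: 20 hits, 6 misses, 3 evictions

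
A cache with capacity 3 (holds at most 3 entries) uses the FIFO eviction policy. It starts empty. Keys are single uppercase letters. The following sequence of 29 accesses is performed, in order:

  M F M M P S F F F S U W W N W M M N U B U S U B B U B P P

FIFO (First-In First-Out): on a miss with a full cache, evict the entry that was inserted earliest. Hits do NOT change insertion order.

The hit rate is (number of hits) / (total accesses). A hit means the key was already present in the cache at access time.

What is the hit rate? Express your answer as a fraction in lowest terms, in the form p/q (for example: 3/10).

Answer: 17/29

Derivation:
FIFO simulation (capacity=3):
  1. access M: MISS. Cache (old->new): [M]
  2. access F: MISS. Cache (old->new): [M F]
  3. access M: HIT. Cache (old->new): [M F]
  4. access M: HIT. Cache (old->new): [M F]
  5. access P: MISS. Cache (old->new): [M F P]
  6. access S: MISS, evict M. Cache (old->new): [F P S]
  7. access F: HIT. Cache (old->new): [F P S]
  8. access F: HIT. Cache (old->new): [F P S]
  9. access F: HIT. Cache (old->new): [F P S]
  10. access S: HIT. Cache (old->new): [F P S]
  11. access U: MISS, evict F. Cache (old->new): [P S U]
  12. access W: MISS, evict P. Cache (old->new): [S U W]
  13. access W: HIT. Cache (old->new): [S U W]
  14. access N: MISS, evict S. Cache (old->new): [U W N]
  15. access W: HIT. Cache (old->new): [U W N]
  16. access M: MISS, evict U. Cache (old->new): [W N M]
  17. access M: HIT. Cache (old->new): [W N M]
  18. access N: HIT. Cache (old->new): [W N M]
  19. access U: MISS, evict W. Cache (old->new): [N M U]
  20. access B: MISS, evict N. Cache (old->new): [M U B]
  21. access U: HIT. Cache (old->new): [M U B]
  22. access S: MISS, evict M. Cache (old->new): [U B S]
  23. access U: HIT. Cache (old->new): [U B S]
  24. access B: HIT. Cache (old->new): [U B S]
  25. access B: HIT. Cache (old->new): [U B S]
  26. access U: HIT. Cache (old->new): [U B S]
  27. access B: HIT. Cache (old->new): [U B S]
  28. access P: MISS, evict U. Cache (old->new): [B S P]
  29. access P: HIT. Cache (old->new): [B S P]
Total: 17 hits, 12 misses, 9 evictions

Hit rate = 17/29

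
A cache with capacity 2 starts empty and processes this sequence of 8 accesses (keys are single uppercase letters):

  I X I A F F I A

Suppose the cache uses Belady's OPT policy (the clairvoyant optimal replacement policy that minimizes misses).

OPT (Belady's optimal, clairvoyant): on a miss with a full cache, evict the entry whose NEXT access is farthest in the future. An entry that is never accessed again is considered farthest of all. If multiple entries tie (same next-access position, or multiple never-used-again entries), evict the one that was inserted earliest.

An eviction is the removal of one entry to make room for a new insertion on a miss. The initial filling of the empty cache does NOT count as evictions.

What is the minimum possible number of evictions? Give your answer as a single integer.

OPT (Belady) simulation (capacity=2):
  1. access I: MISS. Cache: [I]
  2. access X: MISS. Cache: [I X]
  3. access I: HIT. Next use of I: step 7. Cache: [I X]
  4. access A: MISS, evict X (next use: never). Cache: [I A]
  5. access F: MISS, evict A (next use: step 8). Cache: [I F]
  6. access F: HIT. Next use of F: never. Cache: [I F]
  7. access I: HIT. Next use of I: never. Cache: [I F]
  8. access A: MISS, evict I (next use: never). Cache: [F A]
Total: 3 hits, 5 misses, 3 evictions

Answer: 3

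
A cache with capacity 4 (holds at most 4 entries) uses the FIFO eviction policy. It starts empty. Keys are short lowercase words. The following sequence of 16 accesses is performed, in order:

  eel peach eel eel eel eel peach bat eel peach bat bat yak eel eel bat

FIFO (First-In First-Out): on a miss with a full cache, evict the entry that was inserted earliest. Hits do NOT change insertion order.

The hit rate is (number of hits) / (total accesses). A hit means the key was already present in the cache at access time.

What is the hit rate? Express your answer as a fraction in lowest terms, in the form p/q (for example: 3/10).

FIFO simulation (capacity=4):
  1. access eel: MISS. Cache (old->new): [eel]
  2. access peach: MISS. Cache (old->new): [eel peach]
  3. access eel: HIT. Cache (old->new): [eel peach]
  4. access eel: HIT. Cache (old->new): [eel peach]
  5. access eel: HIT. Cache (old->new): [eel peach]
  6. access eel: HIT. Cache (old->new): [eel peach]
  7. access peach: HIT. Cache (old->new): [eel peach]
  8. access bat: MISS. Cache (old->new): [eel peach bat]
  9. access eel: HIT. Cache (old->new): [eel peach bat]
  10. access peach: HIT. Cache (old->new): [eel peach bat]
  11. access bat: HIT. Cache (old->new): [eel peach bat]
  12. access bat: HIT. Cache (old->new): [eel peach bat]
  13. access yak: MISS. Cache (old->new): [eel peach bat yak]
  14. access eel: HIT. Cache (old->new): [eel peach bat yak]
  15. access eel: HIT. Cache (old->new): [eel peach bat yak]
  16. access bat: HIT. Cache (old->new): [eel peach bat yak]
Total: 12 hits, 4 misses, 0 evictions

Hit rate = 12/16 = 3/4

Answer: 3/4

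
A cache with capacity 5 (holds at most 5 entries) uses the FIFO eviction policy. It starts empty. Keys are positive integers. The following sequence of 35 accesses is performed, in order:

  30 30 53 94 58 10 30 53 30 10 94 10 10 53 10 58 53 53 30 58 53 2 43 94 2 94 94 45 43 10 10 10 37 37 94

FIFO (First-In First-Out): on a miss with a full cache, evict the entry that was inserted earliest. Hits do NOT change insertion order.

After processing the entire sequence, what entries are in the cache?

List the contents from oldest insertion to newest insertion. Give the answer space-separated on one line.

Answer: 2 43 45 37 94

Derivation:
FIFO simulation (capacity=5):
  1. access 30: MISS. Cache (old->new): [30]
  2. access 30: HIT. Cache (old->new): [30]
  3. access 53: MISS. Cache (old->new): [30 53]
  4. access 94: MISS. Cache (old->new): [30 53 94]
  5. access 58: MISS. Cache (old->new): [30 53 94 58]
  6. access 10: MISS. Cache (old->new): [30 53 94 58 10]
  7. access 30: HIT. Cache (old->new): [30 53 94 58 10]
  8. access 53: HIT. Cache (old->new): [30 53 94 58 10]
  9. access 30: HIT. Cache (old->new): [30 53 94 58 10]
  10. access 10: HIT. Cache (old->new): [30 53 94 58 10]
  11. access 94: HIT. Cache (old->new): [30 53 94 58 10]
  12. access 10: HIT. Cache (old->new): [30 53 94 58 10]
  13. access 10: HIT. Cache (old->new): [30 53 94 58 10]
  14. access 53: HIT. Cache (old->new): [30 53 94 58 10]
  15. access 10: HIT. Cache (old->new): [30 53 94 58 10]
  16. access 58: HIT. Cache (old->new): [30 53 94 58 10]
  17. access 53: HIT. Cache (old->new): [30 53 94 58 10]
  18. access 53: HIT. Cache (old->new): [30 53 94 58 10]
  19. access 30: HIT. Cache (old->new): [30 53 94 58 10]
  20. access 58: HIT. Cache (old->new): [30 53 94 58 10]
  21. access 53: HIT. Cache (old->new): [30 53 94 58 10]
  22. access 2: MISS, evict 30. Cache (old->new): [53 94 58 10 2]
  23. access 43: MISS, evict 53. Cache (old->new): [94 58 10 2 43]
  24. access 94: HIT. Cache (old->new): [94 58 10 2 43]
  25. access 2: HIT. Cache (old->new): [94 58 10 2 43]
  26. access 94: HIT. Cache (old->new): [94 58 10 2 43]
  27. access 94: HIT. Cache (old->new): [94 58 10 2 43]
  28. access 45: MISS, evict 94. Cache (old->new): [58 10 2 43 45]
  29. access 43: HIT. Cache (old->new): [58 10 2 43 45]
  30. access 10: HIT. Cache (old->new): [58 10 2 43 45]
  31. access 10: HIT. Cache (old->new): [58 10 2 43 45]
  32. access 10: HIT. Cache (old->new): [58 10 2 43 45]
  33. access 37: MISS, evict 58. Cache (old->new): [10 2 43 45 37]
  34. access 37: HIT. Cache (old->new): [10 2 43 45 37]
  35. access 94: MISS, evict 10. Cache (old->new): [2 43 45 37 94]
Total: 25 hits, 10 misses, 5 evictions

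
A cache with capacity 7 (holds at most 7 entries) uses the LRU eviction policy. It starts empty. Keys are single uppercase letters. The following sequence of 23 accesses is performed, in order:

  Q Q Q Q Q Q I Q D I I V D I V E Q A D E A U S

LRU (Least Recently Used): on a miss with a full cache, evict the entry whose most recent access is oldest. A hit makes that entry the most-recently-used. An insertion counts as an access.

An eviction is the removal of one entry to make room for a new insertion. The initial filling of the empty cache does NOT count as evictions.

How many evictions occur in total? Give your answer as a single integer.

LRU simulation (capacity=7):
  1. access Q: MISS. Cache (LRU->MRU): [Q]
  2. access Q: HIT. Cache (LRU->MRU): [Q]
  3. access Q: HIT. Cache (LRU->MRU): [Q]
  4. access Q: HIT. Cache (LRU->MRU): [Q]
  5. access Q: HIT. Cache (LRU->MRU): [Q]
  6. access Q: HIT. Cache (LRU->MRU): [Q]
  7. access I: MISS. Cache (LRU->MRU): [Q I]
  8. access Q: HIT. Cache (LRU->MRU): [I Q]
  9. access D: MISS. Cache (LRU->MRU): [I Q D]
  10. access I: HIT. Cache (LRU->MRU): [Q D I]
  11. access I: HIT. Cache (LRU->MRU): [Q D I]
  12. access V: MISS. Cache (LRU->MRU): [Q D I V]
  13. access D: HIT. Cache (LRU->MRU): [Q I V D]
  14. access I: HIT. Cache (LRU->MRU): [Q V D I]
  15. access V: HIT. Cache (LRU->MRU): [Q D I V]
  16. access E: MISS. Cache (LRU->MRU): [Q D I V E]
  17. access Q: HIT. Cache (LRU->MRU): [D I V E Q]
  18. access A: MISS. Cache (LRU->MRU): [D I V E Q A]
  19. access D: HIT. Cache (LRU->MRU): [I V E Q A D]
  20. access E: HIT. Cache (LRU->MRU): [I V Q A D E]
  21. access A: HIT. Cache (LRU->MRU): [I V Q D E A]
  22. access U: MISS. Cache (LRU->MRU): [I V Q D E A U]
  23. access S: MISS, evict I. Cache (LRU->MRU): [V Q D E A U S]
Total: 15 hits, 8 misses, 1 evictions

Answer: 1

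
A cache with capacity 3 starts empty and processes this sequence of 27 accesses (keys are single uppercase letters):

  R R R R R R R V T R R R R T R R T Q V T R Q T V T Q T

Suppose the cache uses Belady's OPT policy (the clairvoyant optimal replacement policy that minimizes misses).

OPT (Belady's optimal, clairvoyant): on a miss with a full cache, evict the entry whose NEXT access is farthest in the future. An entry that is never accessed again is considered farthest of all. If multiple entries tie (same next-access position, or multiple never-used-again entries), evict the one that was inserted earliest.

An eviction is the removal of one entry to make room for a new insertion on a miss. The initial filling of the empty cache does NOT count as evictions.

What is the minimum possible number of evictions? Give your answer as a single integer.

Answer: 3

Derivation:
OPT (Belady) simulation (capacity=3):
  1. access R: MISS. Cache: [R]
  2. access R: HIT. Next use of R: step 3. Cache: [R]
  3. access R: HIT. Next use of R: step 4. Cache: [R]
  4. access R: HIT. Next use of R: step 5. Cache: [R]
  5. access R: HIT. Next use of R: step 6. Cache: [R]
  6. access R: HIT. Next use of R: step 7. Cache: [R]
  7. access R: HIT. Next use of R: step 10. Cache: [R]
  8. access V: MISS. Cache: [R V]
  9. access T: MISS. Cache: [R V T]
  10. access R: HIT. Next use of R: step 11. Cache: [R V T]
  11. access R: HIT. Next use of R: step 12. Cache: [R V T]
  12. access R: HIT. Next use of R: step 13. Cache: [R V T]
  13. access R: HIT. Next use of R: step 15. Cache: [R V T]
  14. access T: HIT. Next use of T: step 17. Cache: [R V T]
  15. access R: HIT. Next use of R: step 16. Cache: [R V T]
  16. access R: HIT. Next use of R: step 21. Cache: [R V T]
  17. access T: HIT. Next use of T: step 20. Cache: [R V T]
  18. access Q: MISS, evict R (next use: step 21). Cache: [V T Q]
  19. access V: HIT. Next use of V: step 24. Cache: [V T Q]
  20. access T: HIT. Next use of T: step 23. Cache: [V T Q]
  21. access R: MISS, evict V (next use: step 24). Cache: [T Q R]
  22. access Q: HIT. Next use of Q: step 26. Cache: [T Q R]
  23. access T: HIT. Next use of T: step 25. Cache: [T Q R]
  24. access V: MISS, evict R (next use: never). Cache: [T Q V]
  25. access T: HIT. Next use of T: step 27. Cache: [T Q V]
  26. access Q: HIT. Next use of Q: never. Cache: [T Q V]
  27. access T: HIT. Next use of T: never. Cache: [T Q V]
Total: 21 hits, 6 misses, 3 evictions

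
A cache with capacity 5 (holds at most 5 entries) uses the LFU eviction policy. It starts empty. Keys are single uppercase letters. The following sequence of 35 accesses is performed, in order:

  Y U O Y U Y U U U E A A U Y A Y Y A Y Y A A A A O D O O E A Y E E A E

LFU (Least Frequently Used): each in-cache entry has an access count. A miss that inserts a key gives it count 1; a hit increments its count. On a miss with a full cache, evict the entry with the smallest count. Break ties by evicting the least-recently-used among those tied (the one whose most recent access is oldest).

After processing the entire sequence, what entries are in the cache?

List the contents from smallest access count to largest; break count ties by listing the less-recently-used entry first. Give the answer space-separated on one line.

Answer: O E U Y A

Derivation:
LFU simulation (capacity=5):
  1. access Y: MISS. Cache: [Y(c=1)]
  2. access U: MISS. Cache: [Y(c=1) U(c=1)]
  3. access O: MISS. Cache: [Y(c=1) U(c=1) O(c=1)]
  4. access Y: HIT, count now 2. Cache: [U(c=1) O(c=1) Y(c=2)]
  5. access U: HIT, count now 2. Cache: [O(c=1) Y(c=2) U(c=2)]
  6. access Y: HIT, count now 3. Cache: [O(c=1) U(c=2) Y(c=3)]
  7. access U: HIT, count now 3. Cache: [O(c=1) Y(c=3) U(c=3)]
  8. access U: HIT, count now 4. Cache: [O(c=1) Y(c=3) U(c=4)]
  9. access U: HIT, count now 5. Cache: [O(c=1) Y(c=3) U(c=5)]
  10. access E: MISS. Cache: [O(c=1) E(c=1) Y(c=3) U(c=5)]
  11. access A: MISS. Cache: [O(c=1) E(c=1) A(c=1) Y(c=3) U(c=5)]
  12. access A: HIT, count now 2. Cache: [O(c=1) E(c=1) A(c=2) Y(c=3) U(c=5)]
  13. access U: HIT, count now 6. Cache: [O(c=1) E(c=1) A(c=2) Y(c=3) U(c=6)]
  14. access Y: HIT, count now 4. Cache: [O(c=1) E(c=1) A(c=2) Y(c=4) U(c=6)]
  15. access A: HIT, count now 3. Cache: [O(c=1) E(c=1) A(c=3) Y(c=4) U(c=6)]
  16. access Y: HIT, count now 5. Cache: [O(c=1) E(c=1) A(c=3) Y(c=5) U(c=6)]
  17. access Y: HIT, count now 6. Cache: [O(c=1) E(c=1) A(c=3) U(c=6) Y(c=6)]
  18. access A: HIT, count now 4. Cache: [O(c=1) E(c=1) A(c=4) U(c=6) Y(c=6)]
  19. access Y: HIT, count now 7. Cache: [O(c=1) E(c=1) A(c=4) U(c=6) Y(c=7)]
  20. access Y: HIT, count now 8. Cache: [O(c=1) E(c=1) A(c=4) U(c=6) Y(c=8)]
  21. access A: HIT, count now 5. Cache: [O(c=1) E(c=1) A(c=5) U(c=6) Y(c=8)]
  22. access A: HIT, count now 6. Cache: [O(c=1) E(c=1) U(c=6) A(c=6) Y(c=8)]
  23. access A: HIT, count now 7. Cache: [O(c=1) E(c=1) U(c=6) A(c=7) Y(c=8)]
  24. access A: HIT, count now 8. Cache: [O(c=1) E(c=1) U(c=6) Y(c=8) A(c=8)]
  25. access O: HIT, count now 2. Cache: [E(c=1) O(c=2) U(c=6) Y(c=8) A(c=8)]
  26. access D: MISS, evict E(c=1). Cache: [D(c=1) O(c=2) U(c=6) Y(c=8) A(c=8)]
  27. access O: HIT, count now 3. Cache: [D(c=1) O(c=3) U(c=6) Y(c=8) A(c=8)]
  28. access O: HIT, count now 4. Cache: [D(c=1) O(c=4) U(c=6) Y(c=8) A(c=8)]
  29. access E: MISS, evict D(c=1). Cache: [E(c=1) O(c=4) U(c=6) Y(c=8) A(c=8)]
  30. access A: HIT, count now 9. Cache: [E(c=1) O(c=4) U(c=6) Y(c=8) A(c=9)]
  31. access Y: HIT, count now 9. Cache: [E(c=1) O(c=4) U(c=6) A(c=9) Y(c=9)]
  32. access E: HIT, count now 2. Cache: [E(c=2) O(c=4) U(c=6) A(c=9) Y(c=9)]
  33. access E: HIT, count now 3. Cache: [E(c=3) O(c=4) U(c=6) A(c=9) Y(c=9)]
  34. access A: HIT, count now 10. Cache: [E(c=3) O(c=4) U(c=6) Y(c=9) A(c=10)]
  35. access E: HIT, count now 4. Cache: [O(c=4) E(c=4) U(c=6) Y(c=9) A(c=10)]
Total: 28 hits, 7 misses, 2 evictions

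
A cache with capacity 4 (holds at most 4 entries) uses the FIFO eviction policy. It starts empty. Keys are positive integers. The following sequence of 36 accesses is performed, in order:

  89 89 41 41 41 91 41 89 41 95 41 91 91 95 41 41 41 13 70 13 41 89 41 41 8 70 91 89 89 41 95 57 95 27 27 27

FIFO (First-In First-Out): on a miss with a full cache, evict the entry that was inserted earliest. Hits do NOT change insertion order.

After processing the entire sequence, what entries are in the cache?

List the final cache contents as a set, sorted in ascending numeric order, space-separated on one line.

FIFO simulation (capacity=4):
  1. access 89: MISS. Cache (old->new): [89]
  2. access 89: HIT. Cache (old->new): [89]
  3. access 41: MISS. Cache (old->new): [89 41]
  4. access 41: HIT. Cache (old->new): [89 41]
  5. access 41: HIT. Cache (old->new): [89 41]
  6. access 91: MISS. Cache (old->new): [89 41 91]
  7. access 41: HIT. Cache (old->new): [89 41 91]
  8. access 89: HIT. Cache (old->new): [89 41 91]
  9. access 41: HIT. Cache (old->new): [89 41 91]
  10. access 95: MISS. Cache (old->new): [89 41 91 95]
  11. access 41: HIT. Cache (old->new): [89 41 91 95]
  12. access 91: HIT. Cache (old->new): [89 41 91 95]
  13. access 91: HIT. Cache (old->new): [89 41 91 95]
  14. access 95: HIT. Cache (old->new): [89 41 91 95]
  15. access 41: HIT. Cache (old->new): [89 41 91 95]
  16. access 41: HIT. Cache (old->new): [89 41 91 95]
  17. access 41: HIT. Cache (old->new): [89 41 91 95]
  18. access 13: MISS, evict 89. Cache (old->new): [41 91 95 13]
  19. access 70: MISS, evict 41. Cache (old->new): [91 95 13 70]
  20. access 13: HIT. Cache (old->new): [91 95 13 70]
  21. access 41: MISS, evict 91. Cache (old->new): [95 13 70 41]
  22. access 89: MISS, evict 95. Cache (old->new): [13 70 41 89]
  23. access 41: HIT. Cache (old->new): [13 70 41 89]
  24. access 41: HIT. Cache (old->new): [13 70 41 89]
  25. access 8: MISS, evict 13. Cache (old->new): [70 41 89 8]
  26. access 70: HIT. Cache (old->new): [70 41 89 8]
  27. access 91: MISS, evict 70. Cache (old->new): [41 89 8 91]
  28. access 89: HIT. Cache (old->new): [41 89 8 91]
  29. access 89: HIT. Cache (old->new): [41 89 8 91]
  30. access 41: HIT. Cache (old->new): [41 89 8 91]
  31. access 95: MISS, evict 41. Cache (old->new): [89 8 91 95]
  32. access 57: MISS, evict 89. Cache (old->new): [8 91 95 57]
  33. access 95: HIT. Cache (old->new): [8 91 95 57]
  34. access 27: MISS, evict 8. Cache (old->new): [91 95 57 27]
  35. access 27: HIT. Cache (old->new): [91 95 57 27]
  36. access 27: HIT. Cache (old->new): [91 95 57 27]
Total: 23 hits, 13 misses, 9 evictions

Answer: 27 57 91 95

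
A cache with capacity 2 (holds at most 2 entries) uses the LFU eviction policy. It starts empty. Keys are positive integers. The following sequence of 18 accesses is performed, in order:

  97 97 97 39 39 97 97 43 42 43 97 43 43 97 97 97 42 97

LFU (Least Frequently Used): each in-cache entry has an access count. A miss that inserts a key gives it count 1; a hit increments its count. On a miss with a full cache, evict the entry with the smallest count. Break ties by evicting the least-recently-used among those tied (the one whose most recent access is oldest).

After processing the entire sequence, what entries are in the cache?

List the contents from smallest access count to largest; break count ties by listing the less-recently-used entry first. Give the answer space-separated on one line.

LFU simulation (capacity=2):
  1. access 97: MISS. Cache: [97(c=1)]
  2. access 97: HIT, count now 2. Cache: [97(c=2)]
  3. access 97: HIT, count now 3. Cache: [97(c=3)]
  4. access 39: MISS. Cache: [39(c=1) 97(c=3)]
  5. access 39: HIT, count now 2. Cache: [39(c=2) 97(c=3)]
  6. access 97: HIT, count now 4. Cache: [39(c=2) 97(c=4)]
  7. access 97: HIT, count now 5. Cache: [39(c=2) 97(c=5)]
  8. access 43: MISS, evict 39(c=2). Cache: [43(c=1) 97(c=5)]
  9. access 42: MISS, evict 43(c=1). Cache: [42(c=1) 97(c=5)]
  10. access 43: MISS, evict 42(c=1). Cache: [43(c=1) 97(c=5)]
  11. access 97: HIT, count now 6. Cache: [43(c=1) 97(c=6)]
  12. access 43: HIT, count now 2. Cache: [43(c=2) 97(c=6)]
  13. access 43: HIT, count now 3. Cache: [43(c=3) 97(c=6)]
  14. access 97: HIT, count now 7. Cache: [43(c=3) 97(c=7)]
  15. access 97: HIT, count now 8. Cache: [43(c=3) 97(c=8)]
  16. access 97: HIT, count now 9. Cache: [43(c=3) 97(c=9)]
  17. access 42: MISS, evict 43(c=3). Cache: [42(c=1) 97(c=9)]
  18. access 97: HIT, count now 10. Cache: [42(c=1) 97(c=10)]
Total: 12 hits, 6 misses, 4 evictions

Answer: 42 97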